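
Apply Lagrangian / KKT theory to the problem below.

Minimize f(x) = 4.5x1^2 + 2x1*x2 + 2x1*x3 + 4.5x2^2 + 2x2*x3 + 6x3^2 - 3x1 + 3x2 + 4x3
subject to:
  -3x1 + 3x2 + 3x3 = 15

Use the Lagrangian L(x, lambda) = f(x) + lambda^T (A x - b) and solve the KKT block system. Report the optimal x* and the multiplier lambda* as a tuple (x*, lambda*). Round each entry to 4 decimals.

Form the Lagrangian:
  L(x, lambda) = (1/2) x^T Q x + c^T x + lambda^T (A x - b)
Stationarity (grad_x L = 0): Q x + c + A^T lambda = 0.
Primal feasibility: A x = b.

This gives the KKT block system:
  [ Q   A^T ] [ x     ]   [-c ]
  [ A    0  ] [ lambda ] = [ b ]

Solving the linear system:
  x*      = (-2.1446, 1.7385, 1.1169)
  lambda* = (-5.5303)
  f(x*)   = 49.5354

x* = (-2.1446, 1.7385, 1.1169), lambda* = (-5.5303)


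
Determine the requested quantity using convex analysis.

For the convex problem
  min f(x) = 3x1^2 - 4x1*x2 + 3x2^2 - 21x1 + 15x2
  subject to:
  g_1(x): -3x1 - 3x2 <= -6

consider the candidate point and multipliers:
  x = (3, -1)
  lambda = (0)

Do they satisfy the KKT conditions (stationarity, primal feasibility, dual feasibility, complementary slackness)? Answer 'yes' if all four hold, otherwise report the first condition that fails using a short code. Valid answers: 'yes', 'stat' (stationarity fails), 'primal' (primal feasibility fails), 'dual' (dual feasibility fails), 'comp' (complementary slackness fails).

Gradient of f: grad f(x) = Q x + c = (1, -3)
Constraint values g_i(x) = a_i^T x - b_i:
  g_1((3, -1)) = 0
Stationarity residual: grad f(x) + sum_i lambda_i a_i = (1, -3)
  -> stationarity FAILS
Primal feasibility (all g_i <= 0): OK
Dual feasibility (all lambda_i >= 0): OK
Complementary slackness (lambda_i * g_i(x) = 0 for all i): OK

Verdict: the first failing condition is stationarity -> stat.

stat


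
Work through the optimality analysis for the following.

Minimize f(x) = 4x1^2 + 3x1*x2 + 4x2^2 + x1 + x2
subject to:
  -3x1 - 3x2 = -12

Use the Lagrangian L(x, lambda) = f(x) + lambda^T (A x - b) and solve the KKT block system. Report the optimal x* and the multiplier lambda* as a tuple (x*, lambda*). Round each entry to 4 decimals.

Form the Lagrangian:
  L(x, lambda) = (1/2) x^T Q x + c^T x + lambda^T (A x - b)
Stationarity (grad_x L = 0): Q x + c + A^T lambda = 0.
Primal feasibility: A x = b.

This gives the KKT block system:
  [ Q   A^T ] [ x     ]   [-c ]
  [ A    0  ] [ lambda ] = [ b ]

Solving the linear system:
  x*      = (2, 2)
  lambda* = (7.6667)
  f(x*)   = 48

x* = (2, 2), lambda* = (7.6667)


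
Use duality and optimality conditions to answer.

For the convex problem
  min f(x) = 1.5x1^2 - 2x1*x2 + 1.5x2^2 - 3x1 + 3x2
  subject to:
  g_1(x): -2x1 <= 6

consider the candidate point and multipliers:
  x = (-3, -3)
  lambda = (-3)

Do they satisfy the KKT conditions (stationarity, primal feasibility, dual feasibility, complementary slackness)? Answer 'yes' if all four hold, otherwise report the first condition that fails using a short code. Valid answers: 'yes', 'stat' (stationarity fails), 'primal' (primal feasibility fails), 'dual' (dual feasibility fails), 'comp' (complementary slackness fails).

Gradient of f: grad f(x) = Q x + c = (-6, 0)
Constraint values g_i(x) = a_i^T x - b_i:
  g_1((-3, -3)) = 0
Stationarity residual: grad f(x) + sum_i lambda_i a_i = (0, 0)
  -> stationarity OK
Primal feasibility (all g_i <= 0): OK
Dual feasibility (all lambda_i >= 0): FAILS
Complementary slackness (lambda_i * g_i(x) = 0 for all i): OK

Verdict: the first failing condition is dual_feasibility -> dual.

dual


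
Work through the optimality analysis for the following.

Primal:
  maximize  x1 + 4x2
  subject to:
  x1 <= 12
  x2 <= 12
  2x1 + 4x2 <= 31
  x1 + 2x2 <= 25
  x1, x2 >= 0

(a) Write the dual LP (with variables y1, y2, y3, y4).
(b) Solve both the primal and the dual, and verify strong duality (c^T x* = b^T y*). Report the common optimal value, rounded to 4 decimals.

The standard primal-dual pair for 'max c^T x s.t. A x <= b, x >= 0' is:
  Dual:  min b^T y  s.t.  A^T y >= c,  y >= 0.

So the dual LP is:
  minimize  12y1 + 12y2 + 31y3 + 25y4
  subject to:
    y1 + 2y3 + y4 >= 1
    y2 + 4y3 + 2y4 >= 4
    y1, y2, y3, y4 >= 0

Solving the primal: x* = (0, 7.75).
  primal value c^T x* = 31.
Solving the dual: y* = (0, 0, 1, 0).
  dual value b^T y* = 31.
Strong duality: c^T x* = b^T y*. Confirmed.

31


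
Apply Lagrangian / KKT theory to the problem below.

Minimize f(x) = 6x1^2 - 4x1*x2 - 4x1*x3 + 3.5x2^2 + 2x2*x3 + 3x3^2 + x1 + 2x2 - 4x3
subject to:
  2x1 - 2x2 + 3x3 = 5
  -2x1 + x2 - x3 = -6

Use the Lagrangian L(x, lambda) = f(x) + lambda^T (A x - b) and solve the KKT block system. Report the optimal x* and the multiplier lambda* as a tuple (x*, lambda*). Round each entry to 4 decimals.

Form the Lagrangian:
  L(x, lambda) = (1/2) x^T Q x + c^T x + lambda^T (A x - b)
Stationarity (grad_x L = 0): Q x + c + A^T lambda = 0.
Primal feasibility: A x = b.

This gives the KKT block system:
  [ Q   A^T ] [ x     ]   [-c ]
  [ A    0  ] [ lambda ] = [ b ]

Solving the linear system:
  x*      = (3.5985, 1.3939, 0.197)
  lambda* = (16.6667, 35.5758)
  f(x*)   = 67.8598

x* = (3.5985, 1.3939, 0.197), lambda* = (16.6667, 35.5758)


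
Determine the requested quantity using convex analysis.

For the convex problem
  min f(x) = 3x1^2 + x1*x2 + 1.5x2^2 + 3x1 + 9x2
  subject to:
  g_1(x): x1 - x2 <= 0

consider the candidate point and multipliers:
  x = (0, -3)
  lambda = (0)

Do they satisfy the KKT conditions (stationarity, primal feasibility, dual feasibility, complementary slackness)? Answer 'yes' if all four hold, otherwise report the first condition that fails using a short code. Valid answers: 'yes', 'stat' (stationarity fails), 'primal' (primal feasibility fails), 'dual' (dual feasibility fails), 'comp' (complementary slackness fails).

Gradient of f: grad f(x) = Q x + c = (0, 0)
Constraint values g_i(x) = a_i^T x - b_i:
  g_1((0, -3)) = 3
Stationarity residual: grad f(x) + sum_i lambda_i a_i = (0, 0)
  -> stationarity OK
Primal feasibility (all g_i <= 0): FAILS
Dual feasibility (all lambda_i >= 0): OK
Complementary slackness (lambda_i * g_i(x) = 0 for all i): OK

Verdict: the first failing condition is primal_feasibility -> primal.

primal


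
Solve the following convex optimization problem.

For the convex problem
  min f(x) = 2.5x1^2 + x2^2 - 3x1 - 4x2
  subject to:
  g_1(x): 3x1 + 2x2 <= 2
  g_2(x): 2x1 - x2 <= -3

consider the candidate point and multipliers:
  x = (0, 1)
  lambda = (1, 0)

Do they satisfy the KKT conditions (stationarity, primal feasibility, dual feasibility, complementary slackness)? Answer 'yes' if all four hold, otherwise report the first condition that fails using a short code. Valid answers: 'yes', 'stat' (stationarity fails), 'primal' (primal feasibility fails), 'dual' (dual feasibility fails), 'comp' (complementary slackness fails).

Gradient of f: grad f(x) = Q x + c = (-3, -2)
Constraint values g_i(x) = a_i^T x - b_i:
  g_1((0, 1)) = 0
  g_2((0, 1)) = 2
Stationarity residual: grad f(x) + sum_i lambda_i a_i = (0, 0)
  -> stationarity OK
Primal feasibility (all g_i <= 0): FAILS
Dual feasibility (all lambda_i >= 0): OK
Complementary slackness (lambda_i * g_i(x) = 0 for all i): OK

Verdict: the first failing condition is primal_feasibility -> primal.

primal


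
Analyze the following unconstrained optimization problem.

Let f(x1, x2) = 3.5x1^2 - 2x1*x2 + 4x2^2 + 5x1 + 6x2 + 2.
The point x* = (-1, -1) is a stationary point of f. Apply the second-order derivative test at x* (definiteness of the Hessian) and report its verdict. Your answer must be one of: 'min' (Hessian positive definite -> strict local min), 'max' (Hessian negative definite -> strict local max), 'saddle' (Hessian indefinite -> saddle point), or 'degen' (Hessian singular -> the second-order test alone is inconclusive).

Compute the Hessian H = grad^2 f:
  H = [[7, -2], [-2, 8]]
Verify stationarity: grad f(x*) = H x* + g = (0, 0).
Eigenvalues of H: 5.4384, 9.5616.
Both eigenvalues > 0, so H is positive definite -> x* is a strict local min.

min


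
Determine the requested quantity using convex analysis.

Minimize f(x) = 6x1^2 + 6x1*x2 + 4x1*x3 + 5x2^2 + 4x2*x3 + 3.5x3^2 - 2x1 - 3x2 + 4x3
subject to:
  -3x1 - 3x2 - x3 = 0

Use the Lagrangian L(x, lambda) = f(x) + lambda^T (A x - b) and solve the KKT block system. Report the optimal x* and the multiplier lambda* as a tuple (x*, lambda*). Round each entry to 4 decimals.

Form the Lagrangian:
  L(x, lambda) = (1/2) x^T Q x + c^T x + lambda^T (A x - b)
Stationarity (grad_x L = 0): Q x + c + A^T lambda = 0.
Primal feasibility: A x = b.

This gives the KKT block system:
  [ Q   A^T ] [ x     ]   [-c ]
  [ A    0  ] [ lambda ] = [ b ]

Solving the linear system:
  x*      = (0.0232, 0.2848, -0.9241)
  lambda* = (-1.2363)
  f(x*)   = -2.2985

x* = (0.0232, 0.2848, -0.9241), lambda* = (-1.2363)


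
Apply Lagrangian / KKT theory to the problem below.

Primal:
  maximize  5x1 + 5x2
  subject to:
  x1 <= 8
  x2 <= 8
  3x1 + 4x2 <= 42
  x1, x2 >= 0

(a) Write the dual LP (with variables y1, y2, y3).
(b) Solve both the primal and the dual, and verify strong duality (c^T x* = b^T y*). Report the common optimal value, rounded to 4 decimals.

The standard primal-dual pair for 'max c^T x s.t. A x <= b, x >= 0' is:
  Dual:  min b^T y  s.t.  A^T y >= c,  y >= 0.

So the dual LP is:
  minimize  8y1 + 8y2 + 42y3
  subject to:
    y1 + 3y3 >= 5
    y2 + 4y3 >= 5
    y1, y2, y3 >= 0

Solving the primal: x* = (8, 4.5).
  primal value c^T x* = 62.5.
Solving the dual: y* = (1.25, 0, 1.25).
  dual value b^T y* = 62.5.
Strong duality: c^T x* = b^T y*. Confirmed.

62.5


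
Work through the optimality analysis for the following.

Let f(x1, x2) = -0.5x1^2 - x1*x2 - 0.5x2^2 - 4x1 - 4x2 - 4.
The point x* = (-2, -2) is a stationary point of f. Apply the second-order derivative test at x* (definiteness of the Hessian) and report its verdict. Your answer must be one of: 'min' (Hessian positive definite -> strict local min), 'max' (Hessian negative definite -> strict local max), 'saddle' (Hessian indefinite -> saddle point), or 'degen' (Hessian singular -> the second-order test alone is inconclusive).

Compute the Hessian H = grad^2 f:
  H = [[-1, -1], [-1, -1]]
Verify stationarity: grad f(x*) = H x* + g = (0, 0).
Eigenvalues of H: -2, 0.
H has a zero eigenvalue (singular; negative semidefinite but not definite), so H is neither positive definite, negative definite, nor indefinite. The second-order test alone is inconclusive -> degen.
(Indeed, f is constant along the null direction of H through x*, so x* is not a strict local extremum.)

degen


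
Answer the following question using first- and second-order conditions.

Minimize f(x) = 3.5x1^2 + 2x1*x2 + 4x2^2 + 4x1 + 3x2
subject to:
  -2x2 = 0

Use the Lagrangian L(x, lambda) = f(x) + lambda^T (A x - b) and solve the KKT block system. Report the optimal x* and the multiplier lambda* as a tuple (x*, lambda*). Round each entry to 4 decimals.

Form the Lagrangian:
  L(x, lambda) = (1/2) x^T Q x + c^T x + lambda^T (A x - b)
Stationarity (grad_x L = 0): Q x + c + A^T lambda = 0.
Primal feasibility: A x = b.

This gives the KKT block system:
  [ Q   A^T ] [ x     ]   [-c ]
  [ A    0  ] [ lambda ] = [ b ]

Solving the linear system:
  x*      = (-0.5714, 0)
  lambda* = (0.9286)
  f(x*)   = -1.1429

x* = (-0.5714, 0), lambda* = (0.9286)


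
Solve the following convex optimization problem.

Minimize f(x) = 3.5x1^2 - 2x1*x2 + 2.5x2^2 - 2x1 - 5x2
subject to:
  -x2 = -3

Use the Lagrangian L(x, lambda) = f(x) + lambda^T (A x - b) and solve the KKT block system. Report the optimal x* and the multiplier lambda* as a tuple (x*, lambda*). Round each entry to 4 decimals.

Form the Lagrangian:
  L(x, lambda) = (1/2) x^T Q x + c^T x + lambda^T (A x - b)
Stationarity (grad_x L = 0): Q x + c + A^T lambda = 0.
Primal feasibility: A x = b.

This gives the KKT block system:
  [ Q   A^T ] [ x     ]   [-c ]
  [ A    0  ] [ lambda ] = [ b ]

Solving the linear system:
  x*      = (1.1429, 3)
  lambda* = (7.7143)
  f(x*)   = 2.9286

x* = (1.1429, 3), lambda* = (7.7143)


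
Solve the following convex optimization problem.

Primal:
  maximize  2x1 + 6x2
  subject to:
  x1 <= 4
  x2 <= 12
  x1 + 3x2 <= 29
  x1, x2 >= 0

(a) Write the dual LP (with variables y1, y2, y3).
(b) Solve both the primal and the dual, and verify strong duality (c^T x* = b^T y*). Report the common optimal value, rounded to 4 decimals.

The standard primal-dual pair for 'max c^T x s.t. A x <= b, x >= 0' is:
  Dual:  min b^T y  s.t.  A^T y >= c,  y >= 0.

So the dual LP is:
  minimize  4y1 + 12y2 + 29y3
  subject to:
    y1 + y3 >= 2
    y2 + 3y3 >= 6
    y1, y2, y3 >= 0

Solving the primal: x* = (0, 9.6667).
  primal value c^T x* = 58.
Solving the dual: y* = (0, 0, 2).
  dual value b^T y* = 58.
Strong duality: c^T x* = b^T y*. Confirmed.

58


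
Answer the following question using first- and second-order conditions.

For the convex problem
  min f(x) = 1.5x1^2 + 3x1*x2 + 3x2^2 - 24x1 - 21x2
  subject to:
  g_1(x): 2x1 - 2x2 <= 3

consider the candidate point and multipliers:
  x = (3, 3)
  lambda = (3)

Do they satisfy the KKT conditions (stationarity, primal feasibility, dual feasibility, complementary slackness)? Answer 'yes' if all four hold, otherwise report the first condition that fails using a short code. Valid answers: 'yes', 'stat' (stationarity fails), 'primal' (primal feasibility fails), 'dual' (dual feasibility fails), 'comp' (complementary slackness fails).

Gradient of f: grad f(x) = Q x + c = (-6, 6)
Constraint values g_i(x) = a_i^T x - b_i:
  g_1((3, 3)) = -3
Stationarity residual: grad f(x) + sum_i lambda_i a_i = (0, 0)
  -> stationarity OK
Primal feasibility (all g_i <= 0): OK
Dual feasibility (all lambda_i >= 0): OK
Complementary slackness (lambda_i * g_i(x) = 0 for all i): FAILS

Verdict: the first failing condition is complementary_slackness -> comp.

comp


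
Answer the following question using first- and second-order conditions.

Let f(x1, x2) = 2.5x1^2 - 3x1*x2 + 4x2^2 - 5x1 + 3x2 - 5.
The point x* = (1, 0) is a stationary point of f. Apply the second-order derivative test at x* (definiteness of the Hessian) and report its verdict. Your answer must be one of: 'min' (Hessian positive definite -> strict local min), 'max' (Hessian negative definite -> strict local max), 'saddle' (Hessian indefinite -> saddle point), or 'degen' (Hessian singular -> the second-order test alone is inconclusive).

Compute the Hessian H = grad^2 f:
  H = [[5, -3], [-3, 8]]
Verify stationarity: grad f(x*) = H x* + g = (0, 0).
Eigenvalues of H: 3.1459, 9.8541.
Both eigenvalues > 0, so H is positive definite -> x* is a strict local min.

min


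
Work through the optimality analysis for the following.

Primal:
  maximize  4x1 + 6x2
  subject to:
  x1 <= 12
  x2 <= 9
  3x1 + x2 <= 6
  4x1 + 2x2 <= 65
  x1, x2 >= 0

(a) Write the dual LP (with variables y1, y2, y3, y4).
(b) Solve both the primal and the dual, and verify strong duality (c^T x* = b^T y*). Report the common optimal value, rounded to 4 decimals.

The standard primal-dual pair for 'max c^T x s.t. A x <= b, x >= 0' is:
  Dual:  min b^T y  s.t.  A^T y >= c,  y >= 0.

So the dual LP is:
  minimize  12y1 + 9y2 + 6y3 + 65y4
  subject to:
    y1 + 3y3 + 4y4 >= 4
    y2 + y3 + 2y4 >= 6
    y1, y2, y3, y4 >= 0

Solving the primal: x* = (0, 6).
  primal value c^T x* = 36.
Solving the dual: y* = (0, 0, 6, 0).
  dual value b^T y* = 36.
Strong duality: c^T x* = b^T y*. Confirmed.

36


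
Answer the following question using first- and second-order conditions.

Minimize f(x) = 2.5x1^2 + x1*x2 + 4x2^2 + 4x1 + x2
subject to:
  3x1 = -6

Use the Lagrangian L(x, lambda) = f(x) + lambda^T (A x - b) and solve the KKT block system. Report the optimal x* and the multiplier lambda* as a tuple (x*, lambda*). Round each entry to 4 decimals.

Form the Lagrangian:
  L(x, lambda) = (1/2) x^T Q x + c^T x + lambda^T (A x - b)
Stationarity (grad_x L = 0): Q x + c + A^T lambda = 0.
Primal feasibility: A x = b.

This gives the KKT block system:
  [ Q   A^T ] [ x     ]   [-c ]
  [ A    0  ] [ lambda ] = [ b ]

Solving the linear system:
  x*      = (-2, 0.125)
  lambda* = (1.9583)
  f(x*)   = 1.9375

x* = (-2, 0.125), lambda* = (1.9583)


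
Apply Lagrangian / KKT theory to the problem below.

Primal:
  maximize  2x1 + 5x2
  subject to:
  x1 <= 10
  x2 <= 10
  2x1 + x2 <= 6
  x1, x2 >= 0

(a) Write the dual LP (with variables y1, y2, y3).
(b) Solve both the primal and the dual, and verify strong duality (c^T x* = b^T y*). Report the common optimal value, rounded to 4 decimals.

The standard primal-dual pair for 'max c^T x s.t. A x <= b, x >= 0' is:
  Dual:  min b^T y  s.t.  A^T y >= c,  y >= 0.

So the dual LP is:
  minimize  10y1 + 10y2 + 6y3
  subject to:
    y1 + 2y3 >= 2
    y2 + y3 >= 5
    y1, y2, y3 >= 0

Solving the primal: x* = (0, 6).
  primal value c^T x* = 30.
Solving the dual: y* = (0, 0, 5).
  dual value b^T y* = 30.
Strong duality: c^T x* = b^T y*. Confirmed.

30


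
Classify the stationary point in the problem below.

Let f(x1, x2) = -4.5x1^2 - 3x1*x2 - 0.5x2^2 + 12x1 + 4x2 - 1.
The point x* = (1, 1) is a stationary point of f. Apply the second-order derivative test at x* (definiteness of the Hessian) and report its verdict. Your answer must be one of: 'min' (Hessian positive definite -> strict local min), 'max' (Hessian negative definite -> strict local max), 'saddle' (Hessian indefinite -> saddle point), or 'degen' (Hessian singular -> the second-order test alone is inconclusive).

Compute the Hessian H = grad^2 f:
  H = [[-9, -3], [-3, -1]]
Verify stationarity: grad f(x*) = H x* + g = (0, 0).
Eigenvalues of H: -10, 0.
H has a zero eigenvalue (singular; negative semidefinite but not definite), so H is neither positive definite, negative definite, nor indefinite. The second-order test alone is inconclusive -> degen.
(Indeed, f is constant along the null direction of H through x*, so x* is not a strict local extremum.)

degen


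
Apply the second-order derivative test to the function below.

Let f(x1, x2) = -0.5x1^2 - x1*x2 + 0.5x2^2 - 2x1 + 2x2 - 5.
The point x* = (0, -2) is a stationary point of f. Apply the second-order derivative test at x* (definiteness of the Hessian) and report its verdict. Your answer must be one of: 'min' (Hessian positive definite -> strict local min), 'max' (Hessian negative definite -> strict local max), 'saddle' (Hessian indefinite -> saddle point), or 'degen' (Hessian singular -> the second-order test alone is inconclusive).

Compute the Hessian H = grad^2 f:
  H = [[-1, -1], [-1, 1]]
Verify stationarity: grad f(x*) = H x* + g = (0, 0).
Eigenvalues of H: -1.4142, 1.4142.
Eigenvalues have mixed signs, so H is indefinite -> x* is a saddle point.

saddle


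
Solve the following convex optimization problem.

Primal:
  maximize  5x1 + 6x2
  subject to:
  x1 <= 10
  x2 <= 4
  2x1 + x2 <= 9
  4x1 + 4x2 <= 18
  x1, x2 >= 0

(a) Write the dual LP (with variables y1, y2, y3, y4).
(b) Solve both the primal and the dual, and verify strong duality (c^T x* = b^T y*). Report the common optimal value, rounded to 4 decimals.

The standard primal-dual pair for 'max c^T x s.t. A x <= b, x >= 0' is:
  Dual:  min b^T y  s.t.  A^T y >= c,  y >= 0.

So the dual LP is:
  minimize  10y1 + 4y2 + 9y3 + 18y4
  subject to:
    y1 + 2y3 + 4y4 >= 5
    y2 + y3 + 4y4 >= 6
    y1, y2, y3, y4 >= 0

Solving the primal: x* = (0.5, 4).
  primal value c^T x* = 26.5.
Solving the dual: y* = (0, 1, 0, 1.25).
  dual value b^T y* = 26.5.
Strong duality: c^T x* = b^T y*. Confirmed.

26.5


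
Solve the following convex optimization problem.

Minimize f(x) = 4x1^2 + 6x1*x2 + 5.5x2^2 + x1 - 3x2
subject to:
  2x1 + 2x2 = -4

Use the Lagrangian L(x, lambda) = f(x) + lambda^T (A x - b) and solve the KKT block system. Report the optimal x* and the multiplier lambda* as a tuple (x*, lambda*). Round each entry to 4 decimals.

Form the Lagrangian:
  L(x, lambda) = (1/2) x^T Q x + c^T x + lambda^T (A x - b)
Stationarity (grad_x L = 0): Q x + c + A^T lambda = 0.
Primal feasibility: A x = b.

This gives the KKT block system:
  [ Q   A^T ] [ x     ]   [-c ]
  [ A    0  ] [ lambda ] = [ b ]

Solving the linear system:
  x*      = (-2, 0)
  lambda* = (7.5)
  f(x*)   = 14

x* = (-2, 0), lambda* = (7.5)


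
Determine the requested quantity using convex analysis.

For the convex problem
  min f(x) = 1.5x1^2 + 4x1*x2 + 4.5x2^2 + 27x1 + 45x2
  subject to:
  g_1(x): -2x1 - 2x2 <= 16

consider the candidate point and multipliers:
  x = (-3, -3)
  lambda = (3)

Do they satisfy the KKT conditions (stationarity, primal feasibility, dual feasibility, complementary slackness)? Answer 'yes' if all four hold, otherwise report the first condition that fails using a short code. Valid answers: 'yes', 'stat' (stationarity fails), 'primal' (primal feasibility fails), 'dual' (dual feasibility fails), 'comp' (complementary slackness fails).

Gradient of f: grad f(x) = Q x + c = (6, 6)
Constraint values g_i(x) = a_i^T x - b_i:
  g_1((-3, -3)) = -4
Stationarity residual: grad f(x) + sum_i lambda_i a_i = (0, 0)
  -> stationarity OK
Primal feasibility (all g_i <= 0): OK
Dual feasibility (all lambda_i >= 0): OK
Complementary slackness (lambda_i * g_i(x) = 0 for all i): FAILS

Verdict: the first failing condition is complementary_slackness -> comp.

comp


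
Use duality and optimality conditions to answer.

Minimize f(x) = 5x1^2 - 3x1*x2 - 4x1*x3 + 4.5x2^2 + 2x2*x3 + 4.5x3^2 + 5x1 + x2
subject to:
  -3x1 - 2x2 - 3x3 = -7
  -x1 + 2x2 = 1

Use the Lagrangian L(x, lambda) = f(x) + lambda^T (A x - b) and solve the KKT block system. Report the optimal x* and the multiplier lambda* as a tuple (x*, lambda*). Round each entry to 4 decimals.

Form the Lagrangian:
  L(x, lambda) = (1/2) x^T Q x + c^T x + lambda^T (A x - b)
Stationarity (grad_x L = 0): Q x + c + A^T lambda = 0.
Primal feasibility: A x = b.

This gives the KKT block system:
  [ Q   A^T ] [ x     ]   [-c ]
  [ A    0  ] [ lambda ] = [ b ]

Solving the linear system:
  x*      = (0.7544, 0.8772, 0.9942)
  lambda* = (2.5614, -1.7485)
  f(x*)   = 12.1637

x* = (0.7544, 0.8772, 0.9942), lambda* = (2.5614, -1.7485)


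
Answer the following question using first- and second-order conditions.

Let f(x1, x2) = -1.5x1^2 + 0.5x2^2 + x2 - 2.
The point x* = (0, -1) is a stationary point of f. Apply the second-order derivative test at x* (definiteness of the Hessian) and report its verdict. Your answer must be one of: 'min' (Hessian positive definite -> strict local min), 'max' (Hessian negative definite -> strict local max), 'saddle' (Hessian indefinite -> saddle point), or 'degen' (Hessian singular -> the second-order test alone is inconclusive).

Compute the Hessian H = grad^2 f:
  H = [[-3, 0], [0, 1]]
Verify stationarity: grad f(x*) = H x* + g = (0, 0).
Eigenvalues of H: -3, 1.
Eigenvalues have mixed signs, so H is indefinite -> x* is a saddle point.

saddle


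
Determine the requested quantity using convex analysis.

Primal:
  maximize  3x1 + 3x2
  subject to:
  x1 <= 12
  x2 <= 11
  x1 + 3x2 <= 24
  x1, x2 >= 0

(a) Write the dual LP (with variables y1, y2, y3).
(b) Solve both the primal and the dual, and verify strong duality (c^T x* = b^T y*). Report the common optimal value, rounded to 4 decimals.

The standard primal-dual pair for 'max c^T x s.t. A x <= b, x >= 0' is:
  Dual:  min b^T y  s.t.  A^T y >= c,  y >= 0.

So the dual LP is:
  minimize  12y1 + 11y2 + 24y3
  subject to:
    y1 + y3 >= 3
    y2 + 3y3 >= 3
    y1, y2, y3 >= 0

Solving the primal: x* = (12, 4).
  primal value c^T x* = 48.
Solving the dual: y* = (2, 0, 1).
  dual value b^T y* = 48.
Strong duality: c^T x* = b^T y*. Confirmed.

48


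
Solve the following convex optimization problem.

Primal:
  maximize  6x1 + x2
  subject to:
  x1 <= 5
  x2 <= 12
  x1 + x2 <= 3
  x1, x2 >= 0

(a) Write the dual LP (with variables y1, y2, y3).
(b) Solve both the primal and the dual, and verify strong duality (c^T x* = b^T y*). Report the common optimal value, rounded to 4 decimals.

The standard primal-dual pair for 'max c^T x s.t. A x <= b, x >= 0' is:
  Dual:  min b^T y  s.t.  A^T y >= c,  y >= 0.

So the dual LP is:
  minimize  5y1 + 12y2 + 3y3
  subject to:
    y1 + y3 >= 6
    y2 + y3 >= 1
    y1, y2, y3 >= 0

Solving the primal: x* = (3, 0).
  primal value c^T x* = 18.
Solving the dual: y* = (0, 0, 6).
  dual value b^T y* = 18.
Strong duality: c^T x* = b^T y*. Confirmed.

18


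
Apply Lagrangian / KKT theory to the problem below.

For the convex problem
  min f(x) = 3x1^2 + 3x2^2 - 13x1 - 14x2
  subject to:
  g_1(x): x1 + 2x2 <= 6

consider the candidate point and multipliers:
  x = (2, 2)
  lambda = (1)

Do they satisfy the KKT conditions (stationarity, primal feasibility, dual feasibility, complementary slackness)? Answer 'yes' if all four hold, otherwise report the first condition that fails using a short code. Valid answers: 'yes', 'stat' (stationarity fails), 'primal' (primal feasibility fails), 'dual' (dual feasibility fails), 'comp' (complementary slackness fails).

Gradient of f: grad f(x) = Q x + c = (-1, -2)
Constraint values g_i(x) = a_i^T x - b_i:
  g_1((2, 2)) = 0
Stationarity residual: grad f(x) + sum_i lambda_i a_i = (0, 0)
  -> stationarity OK
Primal feasibility (all g_i <= 0): OK
Dual feasibility (all lambda_i >= 0): OK
Complementary slackness (lambda_i * g_i(x) = 0 for all i): OK

Verdict: yes, KKT holds.

yes


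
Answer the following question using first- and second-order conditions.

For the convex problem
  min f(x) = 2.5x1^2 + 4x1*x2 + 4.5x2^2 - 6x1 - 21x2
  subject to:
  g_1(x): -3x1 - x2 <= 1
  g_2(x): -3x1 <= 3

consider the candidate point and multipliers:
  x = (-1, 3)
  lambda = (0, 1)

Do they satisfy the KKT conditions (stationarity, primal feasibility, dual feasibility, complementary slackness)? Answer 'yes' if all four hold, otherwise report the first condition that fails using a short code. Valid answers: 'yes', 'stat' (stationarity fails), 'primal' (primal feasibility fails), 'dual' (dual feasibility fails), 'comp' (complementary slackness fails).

Gradient of f: grad f(x) = Q x + c = (1, 2)
Constraint values g_i(x) = a_i^T x - b_i:
  g_1((-1, 3)) = -1
  g_2((-1, 3)) = 0
Stationarity residual: grad f(x) + sum_i lambda_i a_i = (-2, 2)
  -> stationarity FAILS
Primal feasibility (all g_i <= 0): OK
Dual feasibility (all lambda_i >= 0): OK
Complementary slackness (lambda_i * g_i(x) = 0 for all i): OK

Verdict: the first failing condition is stationarity -> stat.

stat


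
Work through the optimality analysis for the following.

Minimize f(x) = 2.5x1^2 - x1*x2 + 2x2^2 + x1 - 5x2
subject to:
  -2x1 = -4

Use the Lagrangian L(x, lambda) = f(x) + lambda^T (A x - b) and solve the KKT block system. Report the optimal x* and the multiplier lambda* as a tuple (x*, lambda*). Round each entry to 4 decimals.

Form the Lagrangian:
  L(x, lambda) = (1/2) x^T Q x + c^T x + lambda^T (A x - b)
Stationarity (grad_x L = 0): Q x + c + A^T lambda = 0.
Primal feasibility: A x = b.

This gives the KKT block system:
  [ Q   A^T ] [ x     ]   [-c ]
  [ A    0  ] [ lambda ] = [ b ]

Solving the linear system:
  x*      = (2, 1.75)
  lambda* = (4.625)
  f(x*)   = 5.875

x* = (2, 1.75), lambda* = (4.625)


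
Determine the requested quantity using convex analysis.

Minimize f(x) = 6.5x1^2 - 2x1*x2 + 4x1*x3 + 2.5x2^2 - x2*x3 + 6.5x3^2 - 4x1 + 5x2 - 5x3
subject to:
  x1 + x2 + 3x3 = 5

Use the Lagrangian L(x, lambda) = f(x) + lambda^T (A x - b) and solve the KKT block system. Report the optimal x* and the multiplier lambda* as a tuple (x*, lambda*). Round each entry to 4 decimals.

Form the Lagrangian:
  L(x, lambda) = (1/2) x^T Q x + c^T x + lambda^T (A x - b)
Stationarity (grad_x L = 0): Q x + c + A^T lambda = 0.
Primal feasibility: A x = b.

This gives the KKT block system:
  [ Q   A^T ] [ x     ]   [-c ]
  [ A    0  ] [ lambda ] = [ b ]

Solving the linear system:
  x*      = (0.2951, 0.377, 1.4426)
  lambda* = (-4.8525)
  f(x*)   = 8.877

x* = (0.2951, 0.377, 1.4426), lambda* = (-4.8525)


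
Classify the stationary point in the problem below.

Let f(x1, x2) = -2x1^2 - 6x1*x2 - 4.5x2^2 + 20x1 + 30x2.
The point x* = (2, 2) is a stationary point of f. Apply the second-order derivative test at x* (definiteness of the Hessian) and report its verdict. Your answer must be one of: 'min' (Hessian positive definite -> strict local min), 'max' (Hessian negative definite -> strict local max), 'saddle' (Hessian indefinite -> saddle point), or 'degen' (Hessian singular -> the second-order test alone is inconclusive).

Compute the Hessian H = grad^2 f:
  H = [[-4, -6], [-6, -9]]
Verify stationarity: grad f(x*) = H x* + g = (0, 0).
Eigenvalues of H: -13, 0.
H has a zero eigenvalue (singular; negative semidefinite but not definite), so H is neither positive definite, negative definite, nor indefinite. The second-order test alone is inconclusive -> degen.
(Indeed, f is constant along the null direction of H through x*, so x* is not a strict local extremum.)

degen


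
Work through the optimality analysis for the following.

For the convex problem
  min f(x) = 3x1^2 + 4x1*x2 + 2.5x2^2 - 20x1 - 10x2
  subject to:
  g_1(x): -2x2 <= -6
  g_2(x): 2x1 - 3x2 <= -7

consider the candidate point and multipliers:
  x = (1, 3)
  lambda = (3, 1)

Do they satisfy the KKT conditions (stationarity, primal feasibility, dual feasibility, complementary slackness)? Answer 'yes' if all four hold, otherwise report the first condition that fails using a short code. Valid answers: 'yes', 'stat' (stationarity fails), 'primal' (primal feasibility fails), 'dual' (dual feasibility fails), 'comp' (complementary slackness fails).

Gradient of f: grad f(x) = Q x + c = (-2, 9)
Constraint values g_i(x) = a_i^T x - b_i:
  g_1((1, 3)) = 0
  g_2((1, 3)) = 0
Stationarity residual: grad f(x) + sum_i lambda_i a_i = (0, 0)
  -> stationarity OK
Primal feasibility (all g_i <= 0): OK
Dual feasibility (all lambda_i >= 0): OK
Complementary slackness (lambda_i * g_i(x) = 0 for all i): OK

Verdict: yes, KKT holds.

yes


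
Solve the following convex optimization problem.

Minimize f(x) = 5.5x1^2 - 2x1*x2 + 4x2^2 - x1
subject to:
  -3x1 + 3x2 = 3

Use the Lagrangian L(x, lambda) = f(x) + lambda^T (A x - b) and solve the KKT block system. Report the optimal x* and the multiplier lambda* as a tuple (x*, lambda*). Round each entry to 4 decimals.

Form the Lagrangian:
  L(x, lambda) = (1/2) x^T Q x + c^T x + lambda^T (A x - b)
Stationarity (grad_x L = 0): Q x + c + A^T lambda = 0.
Primal feasibility: A x = b.

This gives the KKT block system:
  [ Q   A^T ] [ x     ]   [-c ]
  [ A    0  ] [ lambda ] = [ b ]

Solving the linear system:
  x*      = (-0.3333, 0.6667)
  lambda* = (-2)
  f(x*)   = 3.1667

x* = (-0.3333, 0.6667), lambda* = (-2)


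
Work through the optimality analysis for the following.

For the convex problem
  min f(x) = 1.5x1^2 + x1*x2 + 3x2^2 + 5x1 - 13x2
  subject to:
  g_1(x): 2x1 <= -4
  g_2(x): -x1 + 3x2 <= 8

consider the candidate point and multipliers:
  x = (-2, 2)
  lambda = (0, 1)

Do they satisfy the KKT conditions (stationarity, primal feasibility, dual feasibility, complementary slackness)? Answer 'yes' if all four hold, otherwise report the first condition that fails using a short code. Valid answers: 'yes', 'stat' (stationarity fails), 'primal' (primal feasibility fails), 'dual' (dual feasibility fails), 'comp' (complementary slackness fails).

Gradient of f: grad f(x) = Q x + c = (1, -3)
Constraint values g_i(x) = a_i^T x - b_i:
  g_1((-2, 2)) = 0
  g_2((-2, 2)) = 0
Stationarity residual: grad f(x) + sum_i lambda_i a_i = (0, 0)
  -> stationarity OK
Primal feasibility (all g_i <= 0): OK
Dual feasibility (all lambda_i >= 0): OK
Complementary slackness (lambda_i * g_i(x) = 0 for all i): OK

Verdict: yes, KKT holds.

yes


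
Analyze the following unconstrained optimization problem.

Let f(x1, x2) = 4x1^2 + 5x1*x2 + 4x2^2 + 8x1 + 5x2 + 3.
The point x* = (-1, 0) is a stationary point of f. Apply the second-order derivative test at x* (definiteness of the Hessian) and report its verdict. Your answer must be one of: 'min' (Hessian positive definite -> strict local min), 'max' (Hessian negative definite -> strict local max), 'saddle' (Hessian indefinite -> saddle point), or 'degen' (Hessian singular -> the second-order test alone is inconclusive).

Compute the Hessian H = grad^2 f:
  H = [[8, 5], [5, 8]]
Verify stationarity: grad f(x*) = H x* + g = (0, 0).
Eigenvalues of H: 3, 13.
Both eigenvalues > 0, so H is positive definite -> x* is a strict local min.

min


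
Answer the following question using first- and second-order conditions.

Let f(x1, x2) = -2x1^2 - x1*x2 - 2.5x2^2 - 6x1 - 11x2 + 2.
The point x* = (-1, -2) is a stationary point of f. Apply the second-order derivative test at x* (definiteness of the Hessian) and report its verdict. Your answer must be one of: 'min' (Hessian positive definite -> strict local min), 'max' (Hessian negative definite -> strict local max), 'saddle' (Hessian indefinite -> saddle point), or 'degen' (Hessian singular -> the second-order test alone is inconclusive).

Compute the Hessian H = grad^2 f:
  H = [[-4, -1], [-1, -5]]
Verify stationarity: grad f(x*) = H x* + g = (0, 0).
Eigenvalues of H: -5.618, -3.382.
Both eigenvalues < 0, so H is negative definite -> x* is a strict local max.

max


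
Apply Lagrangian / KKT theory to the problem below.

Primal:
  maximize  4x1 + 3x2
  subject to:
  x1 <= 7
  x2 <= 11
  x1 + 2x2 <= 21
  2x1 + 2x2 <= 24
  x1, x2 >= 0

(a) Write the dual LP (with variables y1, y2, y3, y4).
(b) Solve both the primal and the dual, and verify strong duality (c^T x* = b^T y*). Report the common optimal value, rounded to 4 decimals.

The standard primal-dual pair for 'max c^T x s.t. A x <= b, x >= 0' is:
  Dual:  min b^T y  s.t.  A^T y >= c,  y >= 0.

So the dual LP is:
  minimize  7y1 + 11y2 + 21y3 + 24y4
  subject to:
    y1 + y3 + 2y4 >= 4
    y2 + 2y3 + 2y4 >= 3
    y1, y2, y3, y4 >= 0

Solving the primal: x* = (7, 5).
  primal value c^T x* = 43.
Solving the dual: y* = (1, 0, 0, 1.5).
  dual value b^T y* = 43.
Strong duality: c^T x* = b^T y*. Confirmed.

43


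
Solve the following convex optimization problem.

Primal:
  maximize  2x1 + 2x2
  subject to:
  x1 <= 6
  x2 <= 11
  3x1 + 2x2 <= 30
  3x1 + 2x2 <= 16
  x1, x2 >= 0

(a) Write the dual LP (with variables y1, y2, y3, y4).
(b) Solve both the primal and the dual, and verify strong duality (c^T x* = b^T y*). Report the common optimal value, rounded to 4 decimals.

The standard primal-dual pair for 'max c^T x s.t. A x <= b, x >= 0' is:
  Dual:  min b^T y  s.t.  A^T y >= c,  y >= 0.

So the dual LP is:
  minimize  6y1 + 11y2 + 30y3 + 16y4
  subject to:
    y1 + 3y3 + 3y4 >= 2
    y2 + 2y3 + 2y4 >= 2
    y1, y2, y3, y4 >= 0

Solving the primal: x* = (0, 8).
  primal value c^T x* = 16.
Solving the dual: y* = (0, 0, 0, 1).
  dual value b^T y* = 16.
Strong duality: c^T x* = b^T y*. Confirmed.

16


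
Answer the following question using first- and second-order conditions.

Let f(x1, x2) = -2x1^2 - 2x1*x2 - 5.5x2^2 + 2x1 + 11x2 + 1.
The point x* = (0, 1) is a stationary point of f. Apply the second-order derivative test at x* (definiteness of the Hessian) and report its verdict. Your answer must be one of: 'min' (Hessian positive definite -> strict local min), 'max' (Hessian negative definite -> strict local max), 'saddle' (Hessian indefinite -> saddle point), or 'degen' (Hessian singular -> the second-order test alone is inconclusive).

Compute the Hessian H = grad^2 f:
  H = [[-4, -2], [-2, -11]]
Verify stationarity: grad f(x*) = H x* + g = (0, 0).
Eigenvalues of H: -11.5311, -3.4689.
Both eigenvalues < 0, so H is negative definite -> x* is a strict local max.

max


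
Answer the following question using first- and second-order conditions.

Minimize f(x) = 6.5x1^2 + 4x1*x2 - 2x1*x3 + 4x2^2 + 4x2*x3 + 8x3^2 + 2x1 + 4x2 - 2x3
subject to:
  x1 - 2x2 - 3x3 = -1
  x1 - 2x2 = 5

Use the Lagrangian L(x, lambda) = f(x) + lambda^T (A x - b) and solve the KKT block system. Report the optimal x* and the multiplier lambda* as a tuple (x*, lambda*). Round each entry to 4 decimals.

Form the Lagrangian:
  L(x, lambda) = (1/2) x^T Q x + c^T x + lambda^T (A x - b)
Stationarity (grad_x L = 0): Q x + c + A^T lambda = 0.
Primal feasibility: A x = b.

This gives the KKT block system:
  [ Q   A^T ] [ x     ]   [-c ]
  [ A    0  ] [ lambda ] = [ b ]

Solving the linear system:
  x*      = (0.8421, -2.0789, 2)
  lambda* = (6.6667, -7.2982)
  f(x*)   = 16.2632

x* = (0.8421, -2.0789, 2), lambda* = (6.6667, -7.2982)


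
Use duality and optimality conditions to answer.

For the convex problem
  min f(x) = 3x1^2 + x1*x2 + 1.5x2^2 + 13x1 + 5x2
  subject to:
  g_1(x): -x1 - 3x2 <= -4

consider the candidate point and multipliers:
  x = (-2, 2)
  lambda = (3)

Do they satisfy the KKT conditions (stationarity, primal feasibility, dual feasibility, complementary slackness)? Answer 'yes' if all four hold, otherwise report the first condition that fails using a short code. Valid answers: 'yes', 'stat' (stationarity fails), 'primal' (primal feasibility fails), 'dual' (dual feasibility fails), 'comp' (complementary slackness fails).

Gradient of f: grad f(x) = Q x + c = (3, 9)
Constraint values g_i(x) = a_i^T x - b_i:
  g_1((-2, 2)) = 0
Stationarity residual: grad f(x) + sum_i lambda_i a_i = (0, 0)
  -> stationarity OK
Primal feasibility (all g_i <= 0): OK
Dual feasibility (all lambda_i >= 0): OK
Complementary slackness (lambda_i * g_i(x) = 0 for all i): OK

Verdict: yes, KKT holds.

yes


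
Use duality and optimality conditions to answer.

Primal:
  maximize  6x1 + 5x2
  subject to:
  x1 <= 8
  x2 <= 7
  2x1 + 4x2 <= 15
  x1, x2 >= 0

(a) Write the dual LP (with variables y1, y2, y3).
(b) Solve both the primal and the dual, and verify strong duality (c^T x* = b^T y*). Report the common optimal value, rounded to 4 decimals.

The standard primal-dual pair for 'max c^T x s.t. A x <= b, x >= 0' is:
  Dual:  min b^T y  s.t.  A^T y >= c,  y >= 0.

So the dual LP is:
  minimize  8y1 + 7y2 + 15y3
  subject to:
    y1 + 2y3 >= 6
    y2 + 4y3 >= 5
    y1, y2, y3 >= 0

Solving the primal: x* = (7.5, 0).
  primal value c^T x* = 45.
Solving the dual: y* = (0, 0, 3).
  dual value b^T y* = 45.
Strong duality: c^T x* = b^T y*. Confirmed.

45


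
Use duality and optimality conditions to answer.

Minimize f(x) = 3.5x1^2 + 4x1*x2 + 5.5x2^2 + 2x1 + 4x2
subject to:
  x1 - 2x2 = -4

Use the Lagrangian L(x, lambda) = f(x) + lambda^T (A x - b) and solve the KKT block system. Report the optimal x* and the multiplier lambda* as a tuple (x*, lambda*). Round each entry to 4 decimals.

Form the Lagrangian:
  L(x, lambda) = (1/2) x^T Q x + c^T x + lambda^T (A x - b)
Stationarity (grad_x L = 0): Q x + c + A^T lambda = 0.
Primal feasibility: A x = b.

This gives the KKT block system:
  [ Q   A^T ] [ x     ]   [-c ]
  [ A    0  ] [ lambda ] = [ b ]

Solving the linear system:
  x*      = (-1.6727, 1.1636)
  lambda* = (5.0545)
  f(x*)   = 10.7636

x* = (-1.6727, 1.1636), lambda* = (5.0545)


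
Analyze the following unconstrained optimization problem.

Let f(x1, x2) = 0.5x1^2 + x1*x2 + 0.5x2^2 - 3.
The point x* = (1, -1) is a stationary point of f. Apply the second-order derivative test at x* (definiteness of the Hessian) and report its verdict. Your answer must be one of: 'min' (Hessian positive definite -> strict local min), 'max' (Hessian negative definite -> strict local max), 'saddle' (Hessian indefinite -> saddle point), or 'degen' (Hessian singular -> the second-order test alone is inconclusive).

Compute the Hessian H = grad^2 f:
  H = [[1, 1], [1, 1]]
Verify stationarity: grad f(x*) = H x* + g = (0, 0).
Eigenvalues of H: 0, 2.
H has a zero eigenvalue (singular; positive semidefinite but not definite), so H is neither positive definite, negative definite, nor indefinite. The second-order test alone is inconclusive -> degen.
(Indeed, f is constant along the null direction of H through x*, so x* is not a strict local extremum.)

degen


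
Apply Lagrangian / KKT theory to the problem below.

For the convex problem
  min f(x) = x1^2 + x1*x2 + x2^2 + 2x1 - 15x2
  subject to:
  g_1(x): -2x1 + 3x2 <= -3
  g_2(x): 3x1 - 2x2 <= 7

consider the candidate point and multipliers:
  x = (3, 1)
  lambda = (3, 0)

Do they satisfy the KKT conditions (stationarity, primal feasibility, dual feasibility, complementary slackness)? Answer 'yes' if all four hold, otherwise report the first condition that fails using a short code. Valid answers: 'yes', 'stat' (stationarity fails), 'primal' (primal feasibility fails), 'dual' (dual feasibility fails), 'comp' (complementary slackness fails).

Gradient of f: grad f(x) = Q x + c = (9, -10)
Constraint values g_i(x) = a_i^T x - b_i:
  g_1((3, 1)) = 0
  g_2((3, 1)) = 0
Stationarity residual: grad f(x) + sum_i lambda_i a_i = (3, -1)
  -> stationarity FAILS
Primal feasibility (all g_i <= 0): OK
Dual feasibility (all lambda_i >= 0): OK
Complementary slackness (lambda_i * g_i(x) = 0 for all i): OK

Verdict: the first failing condition is stationarity -> stat.

stat
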